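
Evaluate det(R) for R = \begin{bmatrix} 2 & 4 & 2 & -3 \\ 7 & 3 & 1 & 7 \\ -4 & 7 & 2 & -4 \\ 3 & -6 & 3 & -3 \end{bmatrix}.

Expand along row 1:
  + (2) · M_11   where M_11 = det([3 1 7; 7 2 -4; -6 3 -3]) = 294
  − (4) · M_12   where M_12 = det([7 1 7; -4 2 -4; 3 3 -3]) = -108
  + (2) · M_13   where M_13 = det([7 3 7; -4 7 -4; 3 -6 -3]) = -366
  − (-3) · M_14   where M_14 = det([7 3 1; -4 7 2; 3 -6 3]) = 288
det = (+1)·(2)·(294) + (-1)·(4)·(-108) + (+1)·(2)·(-366) + (-1)·(-3)·(288) = 1152

det(R) = 1152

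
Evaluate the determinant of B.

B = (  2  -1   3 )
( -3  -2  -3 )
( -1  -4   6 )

Expand along row 1:
  + 2 · |-2 -3; -4 6| = 2·(-12 − 12) = -48
  − (-1) · |-3 -3; -1 6| = −(-1)·(-18 − 3) = -21
  + 3 · |-3 -2; -1 -4| = 3·(12 − 2) = 30
Sum: (-48) + (-21) + (30) = -39

The determinant is -39.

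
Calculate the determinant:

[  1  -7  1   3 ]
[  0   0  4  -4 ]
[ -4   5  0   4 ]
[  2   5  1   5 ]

Expand along row 2 (it has 2 zeros):
  − (4) · M_23   where M_23 = det([1 -7 3; -4 5 4; 2 5 5]) = -281
  + (-4) · M_24   where M_24 = det([1 -7 1; -4 5 0; 2 5 1]) = -53
det = (-1)·(4)·(-281) + (+1)·(-4)·(-53) = 1336

1336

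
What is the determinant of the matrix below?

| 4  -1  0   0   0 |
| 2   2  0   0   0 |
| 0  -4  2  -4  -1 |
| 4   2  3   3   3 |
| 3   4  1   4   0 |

The matrix is block lower-triangular with a 2×2 block and a 3×3 block on the diagonal, so its determinant equals the product of the determinants of the diagonal blocks.
det of the 2×2 block = 10
det of the 3×3 block = -45
det = (10)·(-45) = -450

The determinant is -450.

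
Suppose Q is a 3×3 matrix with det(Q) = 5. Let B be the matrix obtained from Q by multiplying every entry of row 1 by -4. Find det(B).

det(B) = -20

Scaling one row by -4 multiplies the determinant by -4.
det(B) = (-4)·(5) = -20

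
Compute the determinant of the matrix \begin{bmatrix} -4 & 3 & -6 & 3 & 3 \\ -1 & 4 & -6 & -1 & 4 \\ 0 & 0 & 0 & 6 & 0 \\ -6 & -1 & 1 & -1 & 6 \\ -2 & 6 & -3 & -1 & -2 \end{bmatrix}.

The determinant is -4890.

Expand along row 3 (it has 4 zeros):
  − (6) · M_34   where M_34 = det([-4 3 -6 3; -1 4 -6 4; -6 -1 1 6; -2 6 -3 -2]) = 815
det = (-1)·(6)·(815) = -4890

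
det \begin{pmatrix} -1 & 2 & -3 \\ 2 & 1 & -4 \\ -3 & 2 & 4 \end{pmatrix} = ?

Expand along row 1:
  + (-1) · |1 -4; 2 4| = (-1)·(4 − (-8)) = -12
  − 2 · |2 -4; -3 4| = −2·(8 − 12) = 8
  + (-3) · |2 1; -3 2| = (-3)·(4 − (-3)) = -21
Sum: (-12) + (8) + (-21) = -25

-25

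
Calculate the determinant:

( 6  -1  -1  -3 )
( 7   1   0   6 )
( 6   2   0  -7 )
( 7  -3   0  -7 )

Expand along column 3 (it has 3 zeros):
  + (-1) · M_13   where M_13 = det([7 1 6; 6 2 -7; 7 -3 -7]) = -444
det = (+1)·(-1)·(-444) = 444

444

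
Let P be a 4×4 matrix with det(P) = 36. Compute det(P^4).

det(P^4) = (det P)^4 = (36)^4 = 1679616

1679616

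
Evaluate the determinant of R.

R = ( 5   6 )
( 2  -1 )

The determinant is -17.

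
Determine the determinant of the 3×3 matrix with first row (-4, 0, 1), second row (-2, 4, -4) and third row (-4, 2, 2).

Expand along row 1:
  + (-4) · |4 -4; 2 2| = (-4)·(8 − (-8)) = -64
  + 1 · |-2 4; -4 2| = 1·(-4 − (-16)) = 12
Sum: (-64) + (12) = -52

The determinant is -52.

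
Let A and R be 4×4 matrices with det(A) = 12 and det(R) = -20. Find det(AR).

det(AR) = det(A)·det(R) = (12)·(-20) = -240

-240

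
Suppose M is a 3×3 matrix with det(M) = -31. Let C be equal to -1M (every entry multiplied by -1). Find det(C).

For a 3×3 matrix, det(-1M) = (-1)^3·det(M) = -1·det(M).
det(C) = (-1)·(-31) = 31

|C| = 31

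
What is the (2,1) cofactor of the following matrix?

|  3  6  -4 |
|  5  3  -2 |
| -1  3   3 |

-30

Delete row 2 and column 1; the remaining 2×2 submatrix is [6 -4; 3 3].
Its determinant is 6·3 − (-4)·3 = 30.
The cofactor carries sign (−1)^(2+1) = −1, so C_{2,1} = −(30) = -30.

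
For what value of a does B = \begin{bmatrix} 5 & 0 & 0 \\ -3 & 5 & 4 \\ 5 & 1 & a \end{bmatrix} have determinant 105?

Expanding along the column containing a, det(B) is linear in a: det(B) = (25)·a + (-20).
Set (25)·a + (-20) = 105  ⇒  (25)·a = 125  ⇒  a = 5.

5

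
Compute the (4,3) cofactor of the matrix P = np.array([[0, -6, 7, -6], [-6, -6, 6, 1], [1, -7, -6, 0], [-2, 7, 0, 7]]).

Delete row 4 and column 3; the remaining 3×3 submatrix is [0 -6 -6; -6 -6 1; 1 -7 0].
Its determinant is -294.
The cofactor carries sign (−1)^(4+3) = −1, so C_{4,3} = −(-294) = 294.

294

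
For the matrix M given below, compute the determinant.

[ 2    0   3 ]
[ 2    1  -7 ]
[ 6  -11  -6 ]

Expand along column 2:
  + 1 · |2 3; 6 -6| = 1·(-12 − 18) = -30
  − (-11) · |2 3; 2 -7| = −(-11)·(-14 − 6) = -220
Sum: (-30) + (-220) = -250

-250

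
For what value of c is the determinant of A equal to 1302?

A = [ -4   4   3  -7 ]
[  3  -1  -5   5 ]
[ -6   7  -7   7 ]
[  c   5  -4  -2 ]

6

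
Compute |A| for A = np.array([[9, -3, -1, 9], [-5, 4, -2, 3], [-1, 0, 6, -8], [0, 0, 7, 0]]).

The determinant is 861.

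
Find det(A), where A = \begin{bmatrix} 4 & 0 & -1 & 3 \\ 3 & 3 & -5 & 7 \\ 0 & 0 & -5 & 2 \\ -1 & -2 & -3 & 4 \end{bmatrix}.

-329

Expand along row 3 (it has 2 zeros):
  + (-5) · M_33   where M_33 = det([4 0 3; 3 3 7; -1 -2 4]) = 95
  − (2) · M_34   where M_34 = det([4 0 -1; 3 3 -5; -1 -2 -3]) = -73
det = (+1)·(-5)·(95) + (-1)·(2)·(-73) = -329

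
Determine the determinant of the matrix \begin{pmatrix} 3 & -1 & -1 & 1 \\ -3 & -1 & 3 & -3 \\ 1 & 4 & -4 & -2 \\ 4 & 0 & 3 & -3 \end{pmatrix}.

Expand along row 4 (it has 1 zero):
  − (4) · M_41   where M_41 = det([-1 -1 1; -1 3 -3; 4 -4 -2]) = 24
  − (3) · M_43   where M_43 = det([3 -1 1; -3 -1 -3; 1 4 -2]) = 40
  + (-3) · M_44   where M_44 = det([3 -1 -1; -3 -1 3; 1 4 -4]) = -4
det = (-1)·(4)·(24) + (-1)·(3)·(40) + (+1)·(-3)·(-4) = -204

-204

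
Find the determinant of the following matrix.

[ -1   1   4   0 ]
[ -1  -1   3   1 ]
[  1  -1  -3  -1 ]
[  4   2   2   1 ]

38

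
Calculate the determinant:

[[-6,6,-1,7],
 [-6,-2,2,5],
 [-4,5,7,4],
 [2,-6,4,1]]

Expand along row 1:
  + (-6) · M_11   where M_11 = det([-2 2 5; 5 7 4; -6 4 1]) = 270
  − (6) · M_12   where M_12 = det([-6 2 5; -4 7 4; 2 4 1]) = -72
  + (-1) · M_13   where M_13 = det([-6 -2 5; -4 5 4; 2 -6 1]) = -128
  − (7) · M_14   where M_14 = det([-6 -2 2; -4 5 7; 2 -6 4]) = -404
det = (+1)·(-6)·(270) + (-1)·(6)·(-72) + (+1)·(-1)·(-128) + (-1)·(7)·(-404) = 1768

1768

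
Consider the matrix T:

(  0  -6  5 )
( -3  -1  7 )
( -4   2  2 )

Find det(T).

|T| = 82

Expand along column 1:
  − (-3) · |-6 5; 2 2| = −(-3)·(-12 − 10) = -66
  + (-4) · |-6 5; -1 7| = (-4)·(-42 − (-5)) = 148
Sum: (-66) + (148) = 82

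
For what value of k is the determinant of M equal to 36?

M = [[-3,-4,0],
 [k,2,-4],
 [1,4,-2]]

Expanding along the row containing k, det(M) is linear in k: det(M) = (-8)·k + (-20).
Set (-8)·k + (-20) = 36  ⇒  (-8)·k = 56  ⇒  k = -7.

-7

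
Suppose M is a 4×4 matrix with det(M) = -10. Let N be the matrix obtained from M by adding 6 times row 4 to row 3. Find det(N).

-10

Adding a multiple of one row to another leaves the determinant unchanged.
det(N) = (1)·(-10) = -10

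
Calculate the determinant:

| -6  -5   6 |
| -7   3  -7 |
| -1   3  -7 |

Expand along row 1:
  + (-6) · |3 -7; 3 -7| = (-6)·(-21 − (-21)) = 0
  − (-5) · |-7 -7; -1 -7| = −(-5)·(49 − 7) = 210
  + 6 · |-7 3; -1 3| = 6·(-21 − (-3)) = -108
Sum: (0) + (210) + (-108) = 102

102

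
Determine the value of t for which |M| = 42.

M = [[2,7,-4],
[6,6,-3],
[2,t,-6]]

Expanding along the row containing t, det(M) is linear in t: det(M) = (-18)·t + (186).
Set (-18)·t + (186) = 42  ⇒  (-18)·t = -144  ⇒  t = 8.

t = 8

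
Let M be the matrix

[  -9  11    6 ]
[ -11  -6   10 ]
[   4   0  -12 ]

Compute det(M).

The determinant is -1516.

Expand along column 2:
  − 11 · |-11 10; 4 -12| = −11·(132 − 40) = -1012
  + (-6) · |-9 6; 4 -12| = (-6)·(108 − 24) = -504
Sum: (-1012) + (-504) = -1516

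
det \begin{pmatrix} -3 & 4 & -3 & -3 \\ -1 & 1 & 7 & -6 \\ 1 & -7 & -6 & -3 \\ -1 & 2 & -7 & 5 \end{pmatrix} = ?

The determinant is -238.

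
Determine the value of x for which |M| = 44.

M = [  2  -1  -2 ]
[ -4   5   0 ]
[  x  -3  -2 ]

8

Expanding along the row containing x, det(M) is linear in x: det(M) = (10)·x + (-36).
Set (10)·x + (-36) = 44  ⇒  (10)·x = 80  ⇒  x = 8.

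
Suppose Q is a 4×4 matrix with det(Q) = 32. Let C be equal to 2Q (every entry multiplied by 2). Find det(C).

512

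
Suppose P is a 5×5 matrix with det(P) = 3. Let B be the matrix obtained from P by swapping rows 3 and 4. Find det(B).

-3

Swapping two rows multiplies the determinant by −1.
det(B) = (-1)·(3) = -3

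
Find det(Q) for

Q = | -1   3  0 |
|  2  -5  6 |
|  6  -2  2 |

Expand along column 3:
  − 6 · |-1 3; 6 -2| = −6·(2 − 18) = 96
  + 2 · |-1 3; 2 -5| = 2·(5 − 6) = -2
Sum: (96) + (-2) = 94

|Q| = 94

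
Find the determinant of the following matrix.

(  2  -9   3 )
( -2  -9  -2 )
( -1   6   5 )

-237

Expand along row 1:
  + 2 · |-9 -2; 6 5| = 2·(-45 − (-12)) = -66
  − (-9) · |-2 -2; -1 5| = −(-9)·(-10 − 2) = -108
  + 3 · |-2 -9; -1 6| = 3·(-12 − 9) = -63
Sum: (-66) + (-108) + (-63) = -237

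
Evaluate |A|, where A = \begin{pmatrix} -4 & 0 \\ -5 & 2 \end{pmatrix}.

det(A) = (-4)·2 − 0·(-5) = -8 − 0 = -8

The determinant is -8.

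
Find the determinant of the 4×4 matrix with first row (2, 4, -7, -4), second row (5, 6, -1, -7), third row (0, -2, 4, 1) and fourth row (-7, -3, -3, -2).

-335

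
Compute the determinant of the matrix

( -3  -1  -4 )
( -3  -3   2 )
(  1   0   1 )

Expand along column 2:
  − (-1) · |-3 2; 1 1| = −(-1)·(-3 − 2) = -5
  + (-3) · |-3 -4; 1 1| = (-3)·(-3 − (-4)) = -3
Sum: (-5) + (-3) = -8

-8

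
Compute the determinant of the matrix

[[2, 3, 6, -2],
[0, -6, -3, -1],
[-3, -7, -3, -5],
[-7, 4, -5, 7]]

Expand along row 2 (it has 1 zero):
  + (-6) · M_22   where M_22 = det([2 6 -2; -3 -3 -5; -7 -5 7]) = 256
  − (-3) · M_23   where M_23 = det([2 3 -2; -3 -7 -5; -7 4 7]) = 232
  + (-1) · M_24   where M_24 = det([2 3 6; -3 -7 -3; -7 4 -5]) = -254
det = (+1)·(-6)·(256) + (-1)·(-3)·(232) + (+1)·(-1)·(-254) = -586

-586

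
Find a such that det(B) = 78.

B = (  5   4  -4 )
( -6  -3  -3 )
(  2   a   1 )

Expanding along the row containing a, det(B) is linear in a: det(B) = (39)·a + (-39).
Set (39)·a + (-39) = 78  ⇒  (39)·a = 117  ⇒  a = 3.

3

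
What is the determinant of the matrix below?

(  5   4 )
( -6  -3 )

9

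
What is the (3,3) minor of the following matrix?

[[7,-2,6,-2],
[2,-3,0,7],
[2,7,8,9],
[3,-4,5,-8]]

Delete row 3 and column 3; the remaining 3×3 submatrix is [7 -2 -2; 2 -3 7; 3 -4 -8].
Its determinant is 288.

288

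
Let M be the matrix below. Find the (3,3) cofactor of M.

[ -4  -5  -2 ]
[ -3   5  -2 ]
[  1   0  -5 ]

-35

Delete row 3 and column 3; the remaining 2×2 submatrix is [-4 -5; -3 5].
Its determinant is (-4)·5 − (-5)·(-3) = -35.
The cofactor carries sign (−1)^(3+3) = +1, so C_{3,3} = +(-35) = -35.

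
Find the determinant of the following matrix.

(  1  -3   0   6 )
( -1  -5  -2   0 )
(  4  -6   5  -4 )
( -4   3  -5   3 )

Expand along row 1 (it has 1 zero):
  + (1) · M_11   where M_11 = det([-5 -2 0; -6 5 -4; 3 -5 3]) = 13
  − (-3) · M_12   where M_12 = det([-1 -2 0; 4 5 -4; -4 -5 3]) = -3
  − (6) · M_14   where M_14 = det([-1 -5 -2; 4 -6 5; -4 3 -5]) = 9
det = (+1)·(1)·(13) + (-1)·(-3)·(-3) + (-1)·(6)·(9) = -50

-50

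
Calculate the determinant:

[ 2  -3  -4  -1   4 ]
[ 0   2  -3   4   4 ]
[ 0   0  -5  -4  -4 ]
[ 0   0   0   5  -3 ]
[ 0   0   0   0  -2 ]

200

The matrix is upper triangular, so the determinant is the product of the diagonal entries:
det = (2) · (2) · (-5) · (5) · (-2) = 200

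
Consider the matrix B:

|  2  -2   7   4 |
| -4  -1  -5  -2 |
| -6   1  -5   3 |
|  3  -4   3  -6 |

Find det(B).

det(B) = 87

Expand along row 1:
  + (2) · M_11   where M_11 = det([-1 -5 -2; 1 -5 3; -4 3 -6]) = 43
  − (-2) · M_12   where M_12 = det([-4 -5 -2; -6 -5 3; 3 3 -6]) = 57
  + (7) · M_13   where M_13 = det([-4 -1 -2; -6 1 3; 3 -4 -6]) = -39
  − (4) · M_14   where M_14 = det([-4 -1 -5; -6 1 -5; 3 -4 3]) = -40
det = (+1)·(2)·(43) + (-1)·(-2)·(57) + (+1)·(7)·(-39) + (-1)·(4)·(-40) = 87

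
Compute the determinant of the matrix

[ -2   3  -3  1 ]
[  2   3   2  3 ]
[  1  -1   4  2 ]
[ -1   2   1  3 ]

Expand along row 1:
  + (-2) · M_11   where M_11 = det([3 2 3; -1 4 2; 2 1 3]) = 17
  − (3) · M_12   where M_12 = det([2 2 3; 1 4 2; -1 1 3]) = 25
  + (-3) · M_13   where M_13 = det([2 3 3; 1 -1 2; -1 2 3]) = -26
  − (1) · M_14   where M_14 = det([2 3 2; 1 -1 4; -1 2 1]) = -31
det = (+1)·(-2)·(17) + (-1)·(3)·(25) + (+1)·(-3)·(-26) + (-1)·(1)·(-31) = 0

The determinant is 0.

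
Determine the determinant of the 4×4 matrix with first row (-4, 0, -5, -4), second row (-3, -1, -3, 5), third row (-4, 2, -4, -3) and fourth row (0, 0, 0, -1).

The determinant is -10.

Expand along row 4 (it has 3 zeros):
  + (-1) · M_44   where M_44 = det([-4 0 -5; -3 -1 -3; -4 2 -4]) = 10
det = (+1)·(-1)·(10) = -10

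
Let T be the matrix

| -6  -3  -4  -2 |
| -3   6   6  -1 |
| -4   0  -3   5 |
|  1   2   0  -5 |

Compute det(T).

Expand along row 3 (it has 1 zero):
  + (-4) · M_31   where M_31 = det([-3 -4 -2; 6 6 -1; 2 0 -5]) = 2
  + (-3) · M_33   where M_33 = det([-6 -3 -2; -3 6 -1; 1 2 -5]) = 240
  − (5) · M_34   where M_34 = det([-6 -3 -4; -3 6 6; 1 2 0]) = 102
det = (+1)·(-4)·(2) + (+1)·(-3)·(240) + (-1)·(5)·(102) = -1238

det(T) = -1238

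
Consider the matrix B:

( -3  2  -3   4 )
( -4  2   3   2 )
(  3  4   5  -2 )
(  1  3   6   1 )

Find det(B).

Expand along row 1:
  + (-3) · M_11   where M_11 = det([2 3 2; 4 5 -2; 3 6 1]) = 22
  − (2) · M_12   where M_12 = det([-4 3 2; 3 5 -2; 1 6 1]) = -57
  + (-3) · M_13   where M_13 = det([-4 2 2; 3 4 -2; 1 3 1]) = -40
  − (4) · M_14   where M_14 = det([-4 2 3; 3 4 5; 1 3 6]) = -47
det = (+1)·(-3)·(22) + (-1)·(2)·(-57) + (+1)·(-3)·(-40) + (-1)·(4)·(-47) = 356

det(B) = 356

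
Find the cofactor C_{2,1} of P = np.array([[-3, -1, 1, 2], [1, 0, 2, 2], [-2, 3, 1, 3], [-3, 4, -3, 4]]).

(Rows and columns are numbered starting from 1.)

Delete row 2 and column 1; the remaining 3×3 submatrix is [-1 1 2; 3 1 3; 4 -3 4].
Its determinant is -39.
The cofactor carries sign (−1)^(2+1) = −1, so C_{2,1} = −(-39) = 39.

39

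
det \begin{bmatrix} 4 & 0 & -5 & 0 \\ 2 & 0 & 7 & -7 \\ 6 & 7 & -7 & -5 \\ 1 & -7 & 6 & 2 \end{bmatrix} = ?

Expand along row 1 (it has 2 zeros):
  + (4) · M_11   where M_11 = det([0 7 -7; 7 -7 -5; -7 6 2]) = 196
  + (-5) · M_13   where M_13 = det([2 0 -7; 6 7 -5; 1 -7 2]) = 301
det = (+1)·(4)·(196) + (+1)·(-5)·(301) = -721

-721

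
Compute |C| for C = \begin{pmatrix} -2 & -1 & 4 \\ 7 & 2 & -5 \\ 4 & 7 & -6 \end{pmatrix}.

Expand along column 1:
  + (-2) · |2 -5; 7 -6| = (-2)·(-12 − (-35)) = -46
  − 7 · |-1 4; 7 -6| = −7·(6 − 28) = 154
  + 4 · |-1 4; 2 -5| = 4·(5 − 8) = -12
Sum: (-46) + (154) + (-12) = 96

96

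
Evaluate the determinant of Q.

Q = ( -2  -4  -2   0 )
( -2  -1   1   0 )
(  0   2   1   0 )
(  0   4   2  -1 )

Expand along column 4 (it has 3 zeros):
  + (-1) · M_44   where M_44 = det([-2 -4 -2; -2 -1 1; 0 2 1]) = 6
det = (+1)·(-1)·(6) = -6

det(Q) = -6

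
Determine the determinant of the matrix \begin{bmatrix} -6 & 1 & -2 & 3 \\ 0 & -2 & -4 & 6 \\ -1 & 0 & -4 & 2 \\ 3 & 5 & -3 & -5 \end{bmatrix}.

The determinant is -340.

Expand along row 2 (it has 1 zero):
  + (-2) · M_22   where M_22 = det([-6 -2 3; -1 -4 2; 3 -3 -5]) = -113
  − (-4) · M_23   where M_23 = det([-6 1 3; -1 0 2; 3 5 -5]) = 46
  + (6) · M_24   where M_24 = det([-6 1 -2; -1 0 -4; 3 5 -3]) = -125
det = (+1)·(-2)·(-113) + (-1)·(-4)·(46) + (+1)·(6)·(-125) = -340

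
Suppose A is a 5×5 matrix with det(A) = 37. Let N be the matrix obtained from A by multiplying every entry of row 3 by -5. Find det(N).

Scaling one row by -5 multiplies the determinant by -5.
det(N) = (-5)·(37) = -185

-185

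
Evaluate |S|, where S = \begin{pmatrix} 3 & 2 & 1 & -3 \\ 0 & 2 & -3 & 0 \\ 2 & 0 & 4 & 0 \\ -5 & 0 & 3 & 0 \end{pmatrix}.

-156

Expand along column 4 (it has 3 zeros):
  − (-3) · M_14   where M_14 = det([0 2 -3; 2 0 4; -5 0 3]) = -52
det = (-1)·(-3)·(-52) = -156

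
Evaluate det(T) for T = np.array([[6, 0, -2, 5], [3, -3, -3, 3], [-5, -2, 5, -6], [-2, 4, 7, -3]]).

-87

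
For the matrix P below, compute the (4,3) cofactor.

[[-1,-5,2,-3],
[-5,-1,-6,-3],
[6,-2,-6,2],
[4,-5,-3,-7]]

Delete row 4 and column 3; the remaining 3×3 submatrix is [-1 -5 -3; -5 -1 -3; 6 -2 2].
Its determinant is 0.
The cofactor carries sign (−1)^(4+3) = −1, so C_{4,3} = −(0) = 0.

The cofactor is 0.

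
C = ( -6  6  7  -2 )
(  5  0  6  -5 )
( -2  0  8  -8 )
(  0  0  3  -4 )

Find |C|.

Expand along column 2 (it has 3 zeros):
  − (6) · M_12   where M_12 = det([5 6 -5; -2 8 -8; 0 3 -4]) = -58
det = (-1)·(6)·(-58) = 348

348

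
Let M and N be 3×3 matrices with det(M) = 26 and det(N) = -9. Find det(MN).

det(MN) = det(M)·det(N) = (26)·(-9) = -234

-234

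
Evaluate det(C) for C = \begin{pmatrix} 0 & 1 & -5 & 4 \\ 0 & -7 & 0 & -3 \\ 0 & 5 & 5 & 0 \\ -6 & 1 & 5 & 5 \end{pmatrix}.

The determinant is -300.

Expand along column 1 (it has 3 zeros):
  − (-6) · M_41   where M_41 = det([1 -5 4; -7 0 -3; 5 5 0]) = -50
det = (-1)·(-6)·(-50) = -300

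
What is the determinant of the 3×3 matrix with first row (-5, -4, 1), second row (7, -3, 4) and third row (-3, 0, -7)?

-262

Expand along row 3:
  + (-3) · |-4 1; -3 4| = (-3)·(-16 − (-3)) = 39
  + (-7) · |-5 -4; 7 -3| = (-7)·(15 − (-28)) = -301
Sum: (39) + (-301) = -262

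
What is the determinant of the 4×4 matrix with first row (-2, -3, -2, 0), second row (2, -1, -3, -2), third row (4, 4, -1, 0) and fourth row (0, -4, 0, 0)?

-80

Expand along row 4 (it has 3 zeros):
  + (-4) · M_42   where M_42 = det([-2 -2 0; 2 -3 -2; 4 -1 0]) = 20
det = (+1)·(-4)·(20) = -80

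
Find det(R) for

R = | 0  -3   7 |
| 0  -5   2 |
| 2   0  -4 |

Expand along column 1:
  + 2 · |-3 7; -5 2| = 2·(-6 − (-35)) = 58

58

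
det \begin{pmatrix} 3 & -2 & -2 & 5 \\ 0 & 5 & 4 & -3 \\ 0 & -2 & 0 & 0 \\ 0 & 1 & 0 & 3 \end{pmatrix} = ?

Expand along row 3 (it has 3 zeros):
  − (-2) · M_32   where M_32 = det([3 -2 5; 0 4 -3; 0 0 3]) = 36
det = (-1)·(-2)·(36) = 72

72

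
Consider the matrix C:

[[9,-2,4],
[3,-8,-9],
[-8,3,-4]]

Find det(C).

det(C) = 143

Expand along column 1:
  + 9 · |-8 -9; 3 -4| = 9·(32 − (-27)) = 531
  − 3 · |-2 4; 3 -4| = −3·(8 − 12) = 12
  + (-8) · |-2 4; -8 -9| = (-8)·(18 − (-32)) = -400
Sum: (531) + (12) + (-400) = 143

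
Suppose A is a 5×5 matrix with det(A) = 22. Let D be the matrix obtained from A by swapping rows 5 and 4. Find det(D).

-22

Swapping two rows multiplies the determinant by −1.
det(D) = (-1)·(22) = -22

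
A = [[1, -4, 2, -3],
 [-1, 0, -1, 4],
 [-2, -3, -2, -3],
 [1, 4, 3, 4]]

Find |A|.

Expand along row 2 (it has 1 zero):
  − (-1) · M_21   where M_21 = det([-4 2 -3; -3 -2 -3; 4 3 4]) = -1
  − (-1) · M_23   where M_23 = det([1 -4 -3; -2 -3 -3; 1 4 4]) = -5
  + (4) · M_24   where M_24 = det([1 -4 2; -2 -3 -2; 1 4 3]) = -27
det = (-1)·(-1)·(-1) + (-1)·(-1)·(-5) + (+1)·(4)·(-27) = -114

-114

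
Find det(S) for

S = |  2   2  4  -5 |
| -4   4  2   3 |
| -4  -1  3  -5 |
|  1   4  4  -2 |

det(S) = 16

Expand along row 1:
  + (2) · M_11   where M_11 = det([4 2 3; -1 3 -5; 4 4 -2]) = -36
  − (2) · M_12   where M_12 = det([-4 2 3; -4 3 -5; 1 4 -2]) = -139
  + (4) · M_13   where M_13 = det([-4 4 3; -4 -1 -5; 1 4 -2]) = -185
  − (-5) · M_14   where M_14 = det([-4 4 2; -4 -1 3; 1 4 4]) = 110
det = (+1)·(2)·(-36) + (-1)·(2)·(-139) + (+1)·(4)·(-185) + (-1)·(-5)·(110) = 16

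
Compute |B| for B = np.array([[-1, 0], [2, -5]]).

det(B) = (-1)·(-5) − 0·2 = 5 − 0 = 5

det(B) = 5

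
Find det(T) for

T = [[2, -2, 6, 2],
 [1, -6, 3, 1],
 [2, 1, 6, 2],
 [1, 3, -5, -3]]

Expand along row 1:
  + (2) · M_11   where M_11 = det([-6 3 1; 1 6 2; 3 -5 -3]) = 52
  − (-2) · M_12   where M_12 = det([1 3 1; 2 6 2; 1 -5 -3]) = 0
  + (6) · M_13   where M_13 = det([1 -6 1; 2 1 2; 1 3 -3]) = -52
  − (2) · M_14   where M_14 = det([1 -6 3; 2 1 6; 1 3 -5]) = -104
det = (+1)·(2)·(52) + (-1)·(-2)·(0) + (+1)·(6)·(-52) + (-1)·(2)·(-104) = 0

0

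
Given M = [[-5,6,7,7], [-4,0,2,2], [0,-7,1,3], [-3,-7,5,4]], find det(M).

Expand along row 2 (it has 1 zero):
  − (-4) · M_21   where M_21 = det([6 7 7; -7 1 3; -7 5 4]) = -213
  − (2) · M_23   where M_23 = det([-5 6 7; 0 -7 3; -3 -7 4]) = -166
  + (2) · M_24   where M_24 = det([-5 6 7; 0 -7 1; -3 -7 5]) = -25
det = (-1)·(-4)·(-213) + (-1)·(2)·(-166) + (+1)·(2)·(-25) = -570

det(M) = -570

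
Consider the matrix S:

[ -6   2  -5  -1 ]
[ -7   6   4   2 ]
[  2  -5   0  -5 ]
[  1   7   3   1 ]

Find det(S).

Expand along row 3 (it has 1 zero):
  + (2) · M_31   where M_31 = det([2 -5 -1; 6 4 2; 7 3 1]) = -34
  − (-5) · M_32   where M_32 = det([-6 -5 -1; -7 4 2; 1 3 1]) = -8
  − (-5) · M_34   where M_34 = det([-6 2 -5; -7 6 4; 1 7 3]) = 385
det = (+1)·(2)·(-34) + (-1)·(-5)·(-8) + (-1)·(-5)·(385) = 1817

1817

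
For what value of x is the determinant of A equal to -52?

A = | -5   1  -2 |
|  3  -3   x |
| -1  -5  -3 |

2

Expanding along the column containing x, det(A) is linear in x: det(A) = (-26)·x + (0).
Set (-26)·x + (0) = -52  ⇒  (-26)·x = -52  ⇒  x = 2.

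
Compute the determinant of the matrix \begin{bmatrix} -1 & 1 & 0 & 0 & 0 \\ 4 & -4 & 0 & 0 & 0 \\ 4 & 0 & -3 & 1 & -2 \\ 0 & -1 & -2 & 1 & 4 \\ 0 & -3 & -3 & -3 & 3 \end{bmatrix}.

0

The matrix is block lower-triangular with a 2×2 block and a 3×3 block on the diagonal, so its determinant equals the product of the determinants of the diagonal blocks.
det of the 2×2 block = 0
det of the 3×3 block = -69
det = (0)·(-69) = 0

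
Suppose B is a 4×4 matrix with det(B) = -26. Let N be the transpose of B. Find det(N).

|N| = -26

det(Bᵀ) = det(B).
det(N) = (1)·(-26) = -26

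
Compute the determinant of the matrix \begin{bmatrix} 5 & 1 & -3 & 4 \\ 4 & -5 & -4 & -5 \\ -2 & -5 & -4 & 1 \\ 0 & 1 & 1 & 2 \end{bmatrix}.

258

Expand along row 4 (it has 1 zero):
  + (1) · M_42   where M_42 = det([5 -3 4; 4 -4 -5; -2 -4 1]) = -234
  − (1) · M_43   where M_43 = det([5 1 4; 4 -5 -5; -2 -5 1]) = -264
  + (2) · M_44   where M_44 = det([5 1 -3; 4 -5 -4; -2 -5 -4]) = 114
det = (+1)·(1)·(-234) + (-1)·(1)·(-264) + (+1)·(2)·(114) = 258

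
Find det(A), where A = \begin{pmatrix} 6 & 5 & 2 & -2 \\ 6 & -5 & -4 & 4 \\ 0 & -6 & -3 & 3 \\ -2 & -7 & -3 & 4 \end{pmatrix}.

det(A) = -36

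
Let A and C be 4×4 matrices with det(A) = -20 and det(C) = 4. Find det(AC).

The determinant is -80.

det(AC) = det(A)·det(C) = (-20)·(4) = -80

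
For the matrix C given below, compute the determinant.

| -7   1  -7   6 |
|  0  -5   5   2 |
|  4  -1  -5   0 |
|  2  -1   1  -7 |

det(C) = 2034

Expand along row 2 (it has 1 zero):
  + (-5) · M_22   where M_22 = det([-7 -7 6; 4 -5 0; 2 1 -7]) = -357
  − (5) · M_23   where M_23 = det([-7 1 6; 4 -1 0; 2 -1 -7]) = -33
  + (2) · M_24   where M_24 = det([-7 1 -7; 4 -1 -5; 2 -1 1]) = 42
det = (+1)·(-5)·(-357) + (-1)·(5)·(-33) + (+1)·(2)·(42) = 2034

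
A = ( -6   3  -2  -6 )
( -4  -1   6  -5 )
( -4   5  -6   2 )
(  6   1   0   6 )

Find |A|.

Expand along row 4 (it has 1 zero):
  − (6) · M_41   where M_41 = det([3 -2 -6; -1 6 -5; 5 -6 2]) = 136
  + (1) · M_42   where M_42 = det([-6 -2 -6; -4 6 -5; -4 -6 2]) = -236
  + (6) · M_44   where M_44 = det([-6 3 -2; -4 -1 6; -4 5 -6]) = 48
det = (-1)·(6)·(136) + (+1)·(1)·(-236) + (+1)·(6)·(48) = -764

det(A) = -764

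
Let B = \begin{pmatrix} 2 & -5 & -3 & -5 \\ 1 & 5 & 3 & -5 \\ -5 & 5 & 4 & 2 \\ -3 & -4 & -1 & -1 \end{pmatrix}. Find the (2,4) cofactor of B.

The cofactor is 2.

Delete row 2 and column 4; the remaining 3×3 submatrix is [2 -5 -3; -5 5 4; -3 -4 -1].
Its determinant is 2.
The cofactor carries sign (−1)^(2+4) = +1, so C_{2,4} = +(2) = 2.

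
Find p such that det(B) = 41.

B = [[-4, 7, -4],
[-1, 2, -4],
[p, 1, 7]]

p = -3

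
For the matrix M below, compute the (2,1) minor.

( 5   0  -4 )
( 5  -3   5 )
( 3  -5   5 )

The minor is -20.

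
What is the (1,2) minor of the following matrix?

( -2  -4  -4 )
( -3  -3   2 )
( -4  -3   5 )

-7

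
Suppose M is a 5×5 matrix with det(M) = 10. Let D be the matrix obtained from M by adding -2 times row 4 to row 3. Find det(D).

det(D) = 10

Adding a multiple of one row to another leaves the determinant unchanged.
det(D) = (1)·(10) = 10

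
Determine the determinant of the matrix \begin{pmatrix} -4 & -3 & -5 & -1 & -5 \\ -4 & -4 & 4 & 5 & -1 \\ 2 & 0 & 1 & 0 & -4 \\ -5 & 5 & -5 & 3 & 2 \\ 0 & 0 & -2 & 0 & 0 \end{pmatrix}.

The determinant is -2388.

Expand along row 5 (it has 4 zeros):
  + (-2) · M_53   where M_53 = det([-4 -3 -1 -5; -4 -4 5 -1; 2 0 0 -4; -5 5 3 2]) = 1194
det = (+1)·(-2)·(1194) = -2388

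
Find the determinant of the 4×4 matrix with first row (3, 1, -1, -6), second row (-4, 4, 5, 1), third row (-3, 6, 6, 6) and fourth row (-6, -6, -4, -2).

Expand along row 1:
  + (3) · M_11   where M_11 = det([4 5 1; 6 6 6; -6 -4 -2]) = -60
  − (1) · M_12   where M_12 = det([-4 5 1; -3 6 6; -6 -4 -2]) = -210
  + (-1) · M_13   where M_13 = det([-4 4 1; -3 6 6; -6 -6 -2]) = -210
  − (-6) · M_14   where M_14 = det([-4 4 5; -3 6 6; -6 -6 -4]) = 30
det = (+1)·(3)·(-60) + (-1)·(1)·(-210) + (+1)·(-1)·(-210) + (-1)·(-6)·(30) = 420

420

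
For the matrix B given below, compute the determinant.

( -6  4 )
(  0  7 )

det(B) = (-6)·7 − 4·0 = -42 − 0 = -42

The determinant is -42.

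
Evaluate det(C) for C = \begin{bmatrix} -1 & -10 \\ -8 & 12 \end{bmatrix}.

-92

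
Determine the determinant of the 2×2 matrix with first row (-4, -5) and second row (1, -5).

25

det = (-4)·(-5) − (-5)·1 = 20 − (-5) = 25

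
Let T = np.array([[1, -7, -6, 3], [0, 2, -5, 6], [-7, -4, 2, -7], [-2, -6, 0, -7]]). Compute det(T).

Expand along row 2 (it has 1 zero):
  + (2) · M_22   where M_22 = det([1 -6 3; -7 2 -7; -2 0 -7]) = 208
  − (-5) · M_23   where M_23 = det([1 -7 3; -7 -4 -7; -2 -6 -7]) = 333
  + (6) · M_24   where M_24 = det([1 -7 -6; -7 -4 2; -2 -6 0]) = -164
det = (+1)·(2)·(208) + (-1)·(-5)·(333) + (+1)·(6)·(-164) = 1097

det(T) = 1097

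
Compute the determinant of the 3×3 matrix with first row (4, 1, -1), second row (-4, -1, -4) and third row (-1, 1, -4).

Expand along column 1:
  + 4 · |-1 -4; 1 -4| = 4·(4 − (-4)) = 32
  − (-4) · |1 -1; 1 -4| = −(-4)·(-4 − (-1)) = -12
  + (-1) · |1 -1; -1 -4| = (-1)·(-4 − 1) = 5
Sum: (32) + (-12) + (5) = 25

25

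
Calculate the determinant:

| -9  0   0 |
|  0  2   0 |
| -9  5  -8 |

144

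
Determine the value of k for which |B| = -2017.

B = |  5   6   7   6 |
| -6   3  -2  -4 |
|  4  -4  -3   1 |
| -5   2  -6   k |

Expanding along the column containing k, det(B) is linear in k: det(B) = (-157)·k + (-761).
Set (-157)·k + (-761) = -2017  ⇒  (-157)·k = -1256  ⇒  k = 8.

8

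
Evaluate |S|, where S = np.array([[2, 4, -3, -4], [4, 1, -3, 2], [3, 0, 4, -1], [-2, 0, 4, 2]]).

Expand along column 2 (it has 2 zeros):
  − (4) · M_12   where M_12 = det([4 -3 2; 3 4 -1; -2 4 2]) = 100
  + (1) · M_22   where M_22 = det([2 -3 -4; 3 4 -1; -2 4 2]) = -44
det = (-1)·(4)·(100) + (+1)·(1)·(-44) = -444

-444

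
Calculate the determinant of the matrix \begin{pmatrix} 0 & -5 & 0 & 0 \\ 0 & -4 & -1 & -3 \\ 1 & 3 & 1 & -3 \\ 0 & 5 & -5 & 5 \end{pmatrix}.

Expand along row 1 (it has 3 zeros):
  − (-5) · M_12   where M_12 = det([0 -1 -3; 1 1 -3; 0 -5 5]) = 20
det = (-1)·(-5)·(20) = 100

The determinant is 100.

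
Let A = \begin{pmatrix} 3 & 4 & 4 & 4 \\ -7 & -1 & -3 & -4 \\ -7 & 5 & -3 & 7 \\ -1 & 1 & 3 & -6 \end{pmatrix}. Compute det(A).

|A| = 244

Expand along row 1:
  + (3) · M_11   where M_11 = det([-1 -3 -4; 5 -3 7; 1 3 -6]) = -180
  − (4) · M_12   where M_12 = det([-7 -3 -4; -7 -3 7; -1 3 -6]) = 264
  + (4) · M_13   where M_13 = det([-7 -1 -4; -7 5 7; -1 1 -6]) = 316
  − (4) · M_14   where M_14 = det([-7 -1 -3; -7 5 -3; -1 1 3]) = -144
det = (+1)·(3)·(-180) + (-1)·(4)·(264) + (+1)·(4)·(316) + (-1)·(4)·(-144) = 244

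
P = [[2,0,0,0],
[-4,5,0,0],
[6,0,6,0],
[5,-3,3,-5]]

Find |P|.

P is lower triangular, so det(P) is the product of the diagonal entries:
det = (2) · (5) · (6) · (-5) = -300

-300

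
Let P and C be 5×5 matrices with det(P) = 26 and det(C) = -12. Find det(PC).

det(PC) = det(P)·det(C) = (26)·(-12) = -312

-312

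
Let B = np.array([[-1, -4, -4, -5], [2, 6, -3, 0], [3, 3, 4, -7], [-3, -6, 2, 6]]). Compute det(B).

det(B) = 127

Expand along row 2 (it has 1 zero):
  − (2) · M_21   where M_21 = det([-4 -4 -5; 3 4 -7; -6 2 6]) = -398
  + (6) · M_22   where M_22 = det([-1 -4 -5; 3 4 -7; -3 2 6]) = -140
  − (-3) · M_23   where M_23 = det([-1 -4 -5; 3 3 -7; -3 -6 6]) = 57
det = (-1)·(2)·(-398) + (+1)·(6)·(-140) + (-1)·(-3)·(57) = 127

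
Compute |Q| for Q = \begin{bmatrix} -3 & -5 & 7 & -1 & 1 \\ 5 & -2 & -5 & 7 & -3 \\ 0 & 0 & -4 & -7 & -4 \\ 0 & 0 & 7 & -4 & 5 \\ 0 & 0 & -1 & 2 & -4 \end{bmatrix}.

-6975

Q is block upper-triangular with a 2×2 block and a 3×3 block on the diagonal, so its determinant equals the product of the determinants of the diagonal blocks.
det of the 2×2 block = 31
det of the 3×3 block = -225
det = (31)·(-225) = -6975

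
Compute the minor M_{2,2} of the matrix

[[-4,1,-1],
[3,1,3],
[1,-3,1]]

-3

Delete row 2 and column 2; the remaining 2×2 submatrix is [-4 -1; 1 1].
Its determinant is (-4)·1 − (-1)·1 = -3.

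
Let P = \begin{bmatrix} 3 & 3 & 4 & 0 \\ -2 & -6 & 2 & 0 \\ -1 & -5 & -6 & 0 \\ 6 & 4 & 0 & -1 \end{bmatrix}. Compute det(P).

Expand along column 4 (it has 3 zeros):
  + (-1) · M_44   where M_44 = det([3 3 4; -2 -6 2; -1 -5 -6]) = 112
det = (+1)·(-1)·(112) = -112

|P| = -112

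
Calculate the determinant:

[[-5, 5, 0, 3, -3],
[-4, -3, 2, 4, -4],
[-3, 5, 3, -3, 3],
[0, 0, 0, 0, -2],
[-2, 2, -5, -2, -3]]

-2320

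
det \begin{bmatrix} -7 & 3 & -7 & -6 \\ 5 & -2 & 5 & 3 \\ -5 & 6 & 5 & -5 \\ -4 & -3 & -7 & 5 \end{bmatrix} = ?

238

Expand along row 1:
  + (-7) · M_11   where M_11 = det([-2 5 3; 6 5 -5; -3 -7 5]) = -136
  − (3) · M_12   where M_12 = det([5 5 3; -5 5 -5; -4 -7 5]) = 340
  + (-7) · M_13   where M_13 = det([5 -2 3; -5 6 -5; -4 -3 5]) = 102
  − (-6) · M_14   where M_14 = det([5 -2 5; -5 6 5; -4 -3 -7]) = 170
det = (+1)·(-7)·(-136) + (-1)·(3)·(340) + (+1)·(-7)·(102) + (-1)·(-6)·(170) = 238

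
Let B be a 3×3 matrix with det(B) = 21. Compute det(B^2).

The determinant is 441.

det(B^2) = (det B)^2 = (21)^2 = 441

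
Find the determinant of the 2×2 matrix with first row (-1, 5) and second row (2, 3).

det = (-1)·3 − 5·2 = -3 − 10 = -13

-13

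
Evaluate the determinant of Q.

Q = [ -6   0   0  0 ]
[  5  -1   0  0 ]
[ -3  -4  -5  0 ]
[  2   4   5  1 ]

Q is lower triangular, so det(Q) is the product of the diagonal entries:
det = (-6) · (-1) · (-5) · (1) = -30

The determinant is -30.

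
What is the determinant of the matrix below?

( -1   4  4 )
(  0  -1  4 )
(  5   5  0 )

Expand along column 1:
  + (-1) · |-1 4; 5 0| = (-1)·(0 − 20) = 20
  + 5 · |4 4; -1 4| = 5·(16 − (-4)) = 100
Sum: (20) + (100) = 120

120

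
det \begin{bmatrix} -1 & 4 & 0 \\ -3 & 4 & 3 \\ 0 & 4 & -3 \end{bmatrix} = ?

Expand along column 1:
  + (-1) · |4 3; 4 -3| = (-1)·(-12 − 12) = 24
  − (-3) · |4 0; 4 -3| = −(-3)·(-12 − 0) = -36
Sum: (24) + (-36) = -12

The determinant is -12.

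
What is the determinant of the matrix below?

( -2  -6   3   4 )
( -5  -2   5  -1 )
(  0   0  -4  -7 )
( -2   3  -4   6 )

Expand along row 3 (it has 2 zeros):
  + (-4) · M_33   where M_33 = det([-2 -6 4; -5 -2 -1; -2 3 6]) = -250
  − (-7) · M_34   where M_34 = det([-2 -6 3; -5 -2 5; -2 3 -4]) = 137
det = (+1)·(-4)·(-250) + (-1)·(-7)·(137) = 1959

1959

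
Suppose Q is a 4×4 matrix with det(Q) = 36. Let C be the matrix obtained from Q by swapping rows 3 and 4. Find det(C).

Swapping two rows multiplies the determinant by −1.
det(C) = (-1)·(36) = -36

-36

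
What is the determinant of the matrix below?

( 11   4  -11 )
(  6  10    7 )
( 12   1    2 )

The determinant is 1685.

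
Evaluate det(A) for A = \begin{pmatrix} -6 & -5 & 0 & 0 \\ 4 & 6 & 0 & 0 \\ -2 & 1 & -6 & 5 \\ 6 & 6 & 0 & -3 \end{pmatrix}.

-288

A is block lower-triangular with a 2×2 block and a 2×2 block on the diagonal, so its determinant equals the product of the determinants of the diagonal blocks.
det of the 2×2 block = -16
det of the 2×2 block = 18
det = (-16)·(18) = -288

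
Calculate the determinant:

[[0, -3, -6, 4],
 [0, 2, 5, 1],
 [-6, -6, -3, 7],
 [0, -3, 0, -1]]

Expand along column 1 (it has 3 zeros):
  + (-6) · M_31   where M_31 = det([-3 -6 4; 2 5 1; -3 0 -1]) = 81
det = (+1)·(-6)·(81) = -486

-486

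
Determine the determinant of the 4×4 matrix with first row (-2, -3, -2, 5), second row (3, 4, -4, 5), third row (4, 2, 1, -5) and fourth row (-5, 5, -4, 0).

-630

Expand along row 4 (it has 1 zero):
  − (-5) · M_41   where M_41 = det([-3 -2 5; 4 -4 5; 2 1 -5]) = -45
  + (5) · M_42   where M_42 = det([-2 -2 5; 3 -4 5; 4 1 -5]) = -5
  − (-4) · M_43   where M_43 = det([-2 -3 5; 3 4 5; 4 2 -5]) = -95
det = (-1)·(-5)·(-45) + (+1)·(5)·(-5) + (-1)·(-4)·(-95) = -630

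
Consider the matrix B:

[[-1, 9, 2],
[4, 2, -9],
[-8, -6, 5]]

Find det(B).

Expand along row 1:
  + (-1) · |2 -9; -6 5| = (-1)·(10 − 54) = 44
  − 9 · |4 -9; -8 5| = −9·(20 − 72) = 468
  + 2 · |4 2; -8 -6| = 2·(-24 − (-16)) = -16
Sum: (44) + (468) + (-16) = 496

496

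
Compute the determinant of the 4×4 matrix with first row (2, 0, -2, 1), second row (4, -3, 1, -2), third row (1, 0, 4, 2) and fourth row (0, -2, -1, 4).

The determinant is -239.

Expand along column 2 (it has 2 zeros):
  + (-3) · M_22   where M_22 = det([2 -2 1; 1 4 2; 0 -1 4]) = 43
  + (-2) · M_42   where M_42 = det([2 -2 1; 4 1 -2; 1 4 2]) = 55
det = (+1)·(-3)·(43) + (+1)·(-2)·(55) = -239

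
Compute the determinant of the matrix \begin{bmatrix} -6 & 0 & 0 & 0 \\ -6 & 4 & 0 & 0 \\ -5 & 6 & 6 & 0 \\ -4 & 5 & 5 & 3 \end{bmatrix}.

The determinant is -432.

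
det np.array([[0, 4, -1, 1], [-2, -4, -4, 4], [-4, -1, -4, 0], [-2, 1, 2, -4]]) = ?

140

Expand along row 1 (it has 1 zero):
  − (4) · M_12   where M_12 = det([-2 -4 4; -4 -4 0; -2 2 -4]) = -32
  + (-1) · M_13   where M_13 = det([-2 -4 4; -4 -1 0; -2 1 -4]) = 32
  − (1) · M_14   where M_14 = det([-2 -4 -4; -4 -1 -4; -2 1 2]) = -44
det = (-1)·(4)·(-32) + (+1)·(-1)·(32) + (-1)·(1)·(-44) = 140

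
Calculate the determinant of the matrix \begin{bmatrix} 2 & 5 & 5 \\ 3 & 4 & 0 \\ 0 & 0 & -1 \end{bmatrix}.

7

Expand along row 3:
  + (-1) · |2 5; 3 4| = (-1)·(8 − 15) = 7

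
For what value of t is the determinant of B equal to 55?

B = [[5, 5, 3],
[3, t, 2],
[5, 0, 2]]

t = -7

Expanding along the column containing t, det(B) is linear in t: det(B) = (-5)·t + (20).
Set (-5)·t + (20) = 55  ⇒  (-5)·t = 35  ⇒  t = -7.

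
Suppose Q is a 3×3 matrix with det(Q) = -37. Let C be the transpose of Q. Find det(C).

det(Qᵀ) = det(Q).
det(C) = (1)·(-37) = -37

det(C) = -37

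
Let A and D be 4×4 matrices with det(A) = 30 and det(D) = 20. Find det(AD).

det(AD) = det(A)·det(D) = (30)·(20) = 600

600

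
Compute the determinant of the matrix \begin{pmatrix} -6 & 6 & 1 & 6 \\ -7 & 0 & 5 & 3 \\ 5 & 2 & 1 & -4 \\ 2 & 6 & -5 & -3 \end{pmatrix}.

Expand along row 2 (it has 1 zero):
  − (-7) · M_21   where M_21 = det([6 1 6; 2 1 -4; 6 -5 -3]) = -252
  − (5) · M_23   where M_23 = det([-6 6 6; 5 2 -4; 2 6 -3]) = 90
  + (3) · M_24   where M_24 = det([-6 6 1; 5 2 1; 2 6 -5]) = 284
det = (-1)·(-7)·(-252) + (-1)·(5)·(90) + (+1)·(3)·(284) = -1362

-1362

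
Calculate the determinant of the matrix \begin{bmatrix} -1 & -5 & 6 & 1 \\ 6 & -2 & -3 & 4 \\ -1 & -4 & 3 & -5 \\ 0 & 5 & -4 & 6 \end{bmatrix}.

The determinant is -266.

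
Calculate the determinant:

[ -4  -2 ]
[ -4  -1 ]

det = (-4)·(-1) − (-2)·(-4) = 4 − 8 = -4

The determinant is -4.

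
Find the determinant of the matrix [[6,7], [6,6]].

The determinant is -6.

det = 6·6 − 7·6 = 36 − 42 = -6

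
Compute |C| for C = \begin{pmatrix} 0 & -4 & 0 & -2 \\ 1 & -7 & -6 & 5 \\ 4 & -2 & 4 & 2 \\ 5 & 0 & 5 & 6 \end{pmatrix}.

Expand along row 1 (it has 2 zeros):
  − (-4) · M_12   where M_12 = det([1 -6 5; 4 4 2; 5 5 6]) = 98
  − (-2) · M_14   where M_14 = det([1 -7 -6; 4 -2 4; 5 0 5]) = -70
det = (-1)·(-4)·(98) + (-1)·(-2)·(-70) = 252

252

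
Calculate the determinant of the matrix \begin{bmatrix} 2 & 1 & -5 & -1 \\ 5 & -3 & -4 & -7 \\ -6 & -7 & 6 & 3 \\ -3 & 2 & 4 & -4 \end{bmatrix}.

-1328

Expand along row 1:
  + (2) · M_11   where M_11 = det([-3 -4 -7; -7 6 3; 2 4 -4]) = 476
  − (1) · M_12   where M_12 = det([5 -4 -7; -6 6 3; -3 4 -4]) = -6
  + (-5) · M_13   where M_13 = det([5 -3 -7; -6 -7 3; -3 2 -4]) = 440
  − (-1) · M_14   where M_14 = det([5 -3 -4; -6 -7 6; -3 2 4]) = -86
det = (+1)·(2)·(476) + (-1)·(1)·(-6) + (+1)·(-5)·(440) + (-1)·(-1)·(-86) = -1328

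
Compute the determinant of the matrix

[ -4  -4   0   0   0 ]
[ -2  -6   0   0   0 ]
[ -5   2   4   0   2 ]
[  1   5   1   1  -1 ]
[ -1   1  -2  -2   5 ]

The matrix is block lower-triangular with a 2×2 block and a 3×3 block on the diagonal, so its determinant equals the product of the determinants of the diagonal blocks.
det of the 2×2 block = 16
det of the 3×3 block = 12
det = (16)·(12) = 192

The determinant is 192.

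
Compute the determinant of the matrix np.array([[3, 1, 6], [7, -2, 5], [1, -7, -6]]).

Expand along row 1:
  + 3 · |-2 5; -7 -6| = 3·(12 − (-35)) = 141
  − 1 · |7 5; 1 -6| = −1·(-42 − 5) = 47
  + 6 · |7 -2; 1 -7| = 6·(-49 − (-2)) = -282
Sum: (141) + (47) + (-282) = -94

The determinant is -94.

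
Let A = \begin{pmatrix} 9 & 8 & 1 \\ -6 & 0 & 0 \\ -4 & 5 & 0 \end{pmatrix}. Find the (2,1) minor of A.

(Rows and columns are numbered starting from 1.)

The minor is -5.

Delete row 2 and column 1; the remaining 2×2 submatrix is [8 1; 5 0].
Its determinant is 8·0 − 1·5 = -5.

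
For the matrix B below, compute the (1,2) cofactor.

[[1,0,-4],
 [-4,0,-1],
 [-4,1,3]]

Delete row 1 and column 2; the remaining 2×2 submatrix is [-4 -1; -4 3].
Its determinant is (-4)·3 − (-1)·(-4) = -16.
The cofactor carries sign (−1)^(1+2) = −1, so C_{1,2} = −(-16) = 16.

The cofactor is 16.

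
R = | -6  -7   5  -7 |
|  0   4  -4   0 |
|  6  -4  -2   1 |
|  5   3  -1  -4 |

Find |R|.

|R| = -1936

Expand along row 2 (it has 2 zeros):
  + (4) · M_22   where M_22 = det([-6 5 -7; 6 -2 1; 5 -1 -4]) = 63
  − (-4) · M_23   where M_23 = det([-6 -7 -7; 6 -4 1; 5 3 -4]) = -547
det = (+1)·(4)·(63) + (-1)·(-4)·(-547) = -1936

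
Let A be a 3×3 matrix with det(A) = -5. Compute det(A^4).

det(A^4) = (det A)^4 = (-5)^4 = 625

625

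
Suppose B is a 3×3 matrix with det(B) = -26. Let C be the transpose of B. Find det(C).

|C| = -26

det(Bᵀ) = det(B).
det(C) = (1)·(-26) = -26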